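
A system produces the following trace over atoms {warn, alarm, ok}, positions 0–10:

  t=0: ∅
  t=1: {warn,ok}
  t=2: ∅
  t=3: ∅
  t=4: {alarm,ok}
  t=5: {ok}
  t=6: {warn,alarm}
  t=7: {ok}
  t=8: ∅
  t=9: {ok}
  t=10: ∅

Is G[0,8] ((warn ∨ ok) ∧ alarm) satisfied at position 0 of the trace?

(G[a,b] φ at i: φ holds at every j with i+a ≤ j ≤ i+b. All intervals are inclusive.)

Does not hold

Check ((warn ∨ ok) ∧ alarm) at every j in [0,8]:
  j=0: false
  j=1: false
  j=2: false
  j=3: false
  j=4: true
  j=5: false
  j=6: true
  j=7: false
  j=8: false
Fails at j=0 → formula fails.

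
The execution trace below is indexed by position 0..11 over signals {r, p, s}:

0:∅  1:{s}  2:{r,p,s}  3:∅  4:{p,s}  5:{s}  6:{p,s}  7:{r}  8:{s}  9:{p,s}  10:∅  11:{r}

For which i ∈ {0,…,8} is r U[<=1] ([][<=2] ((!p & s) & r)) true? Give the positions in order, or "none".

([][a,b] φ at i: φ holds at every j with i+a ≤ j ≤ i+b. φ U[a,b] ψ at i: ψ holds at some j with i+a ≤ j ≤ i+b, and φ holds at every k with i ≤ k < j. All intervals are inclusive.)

none

Evaluate at each i in [0,8]:
  i=0: ✗ (no rhs in [0,1])
  i=1: ✗ (no rhs in [1,2])
  i=2: ✗ (no rhs in [2,3])
  i=3: ✗ (no rhs in [3,4])
  i=4: ✗ (no rhs in [4,5])
  i=5: ✗ (no rhs in [5,6])
  i=6: ✗ (no rhs in [6,7])
  i=7: ✗ (no rhs in [7,8])
  i=8: ✗ (no rhs in [8,9])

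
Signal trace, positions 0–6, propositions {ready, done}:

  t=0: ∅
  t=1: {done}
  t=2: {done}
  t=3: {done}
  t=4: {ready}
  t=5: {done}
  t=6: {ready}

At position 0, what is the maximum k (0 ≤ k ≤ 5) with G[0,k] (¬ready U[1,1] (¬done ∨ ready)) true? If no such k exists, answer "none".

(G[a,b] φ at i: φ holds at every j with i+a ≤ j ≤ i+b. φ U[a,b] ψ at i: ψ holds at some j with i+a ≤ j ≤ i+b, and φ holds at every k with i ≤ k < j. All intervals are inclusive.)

(¬ready U[1,1] (¬done ∨ ready)) must hold from j=0 onward; find where it first fails.
  j=0: fails → no k works.

none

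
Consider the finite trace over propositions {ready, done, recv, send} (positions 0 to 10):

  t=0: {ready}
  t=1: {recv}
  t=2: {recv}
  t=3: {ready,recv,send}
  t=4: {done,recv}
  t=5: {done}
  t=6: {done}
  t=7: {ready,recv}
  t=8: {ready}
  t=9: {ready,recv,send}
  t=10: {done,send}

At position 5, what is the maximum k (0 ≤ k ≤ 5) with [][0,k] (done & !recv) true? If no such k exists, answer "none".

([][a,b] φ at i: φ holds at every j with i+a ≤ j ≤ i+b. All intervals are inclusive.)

(done & !recv) must hold from j=5 onward; find where it first fails.
  j=5: holds
  j=6: holds
  j=7: fails
Holds on [5,6], so largest k = 1.

1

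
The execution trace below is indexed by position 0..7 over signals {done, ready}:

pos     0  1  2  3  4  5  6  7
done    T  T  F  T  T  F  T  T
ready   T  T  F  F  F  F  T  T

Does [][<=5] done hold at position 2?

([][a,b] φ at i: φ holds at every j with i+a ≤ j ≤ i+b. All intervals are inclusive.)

False

Check done at every j in [2,7]:
  j=2: false
  j=3: true
  j=4: true
  j=5: false
  j=6: true
  j=7: true
Fails at j=2 → formula fails.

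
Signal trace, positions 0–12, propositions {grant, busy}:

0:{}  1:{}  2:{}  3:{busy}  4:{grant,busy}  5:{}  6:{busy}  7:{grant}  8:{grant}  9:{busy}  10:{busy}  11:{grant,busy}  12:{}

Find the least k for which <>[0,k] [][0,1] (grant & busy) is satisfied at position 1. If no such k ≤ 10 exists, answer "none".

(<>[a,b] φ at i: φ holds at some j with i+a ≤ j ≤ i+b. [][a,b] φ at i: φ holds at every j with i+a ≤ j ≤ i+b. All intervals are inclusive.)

Scan j = 1,2,… for [][0,1] (grant & busy):
  j=1: fails
  j=2: fails
  j=3: fails
  j=4: fails
  j=5: fails
  j=6: fails
  j=7: fails
  j=8: fails
  j=9: fails
  j=10: fails
  j=11: fails
No j in [1,11] satisfies it → none.

none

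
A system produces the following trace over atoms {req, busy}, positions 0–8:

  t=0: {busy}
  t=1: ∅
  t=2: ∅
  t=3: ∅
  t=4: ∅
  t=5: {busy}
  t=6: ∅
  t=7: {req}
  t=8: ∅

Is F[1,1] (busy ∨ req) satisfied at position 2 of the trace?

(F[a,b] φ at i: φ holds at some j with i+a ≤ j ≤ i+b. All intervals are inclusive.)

Does not hold

Check (busy ∨ req) at each j in [3,3]:
  j=3: false
No position in the window satisfies it → formula fails.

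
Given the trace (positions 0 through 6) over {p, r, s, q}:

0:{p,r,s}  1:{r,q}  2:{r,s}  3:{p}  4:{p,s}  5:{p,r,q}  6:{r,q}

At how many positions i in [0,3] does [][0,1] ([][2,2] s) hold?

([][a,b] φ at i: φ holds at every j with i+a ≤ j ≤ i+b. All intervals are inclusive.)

0

Evaluate at each i in [0,3]:
  i=0: ✗ (fails at j=1)
  i=1: ✗ (fails at j=1)
  i=2: ✗ (fails at j=3)
  i=3: ✗ (fails at j=3)
Positions where it holds: {} → 0.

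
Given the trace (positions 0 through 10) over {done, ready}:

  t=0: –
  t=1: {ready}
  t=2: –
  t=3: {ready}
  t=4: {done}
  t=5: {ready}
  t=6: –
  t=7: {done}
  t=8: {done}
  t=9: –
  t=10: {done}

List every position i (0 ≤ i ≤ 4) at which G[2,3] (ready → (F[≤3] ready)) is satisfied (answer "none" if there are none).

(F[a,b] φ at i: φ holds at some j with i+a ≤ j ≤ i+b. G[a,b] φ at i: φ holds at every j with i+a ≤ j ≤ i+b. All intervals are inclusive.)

Evaluate at each i in [0,4]:
  i=0: ✓ (all of [2,3])
  i=1: ✓ (all of [3,4])
  i=2: ✓ (all of [4,5])
  i=3: ✓ (all of [5,6])
  i=4: ✓ (all of [6,7])

0, 1, 2, 3, 4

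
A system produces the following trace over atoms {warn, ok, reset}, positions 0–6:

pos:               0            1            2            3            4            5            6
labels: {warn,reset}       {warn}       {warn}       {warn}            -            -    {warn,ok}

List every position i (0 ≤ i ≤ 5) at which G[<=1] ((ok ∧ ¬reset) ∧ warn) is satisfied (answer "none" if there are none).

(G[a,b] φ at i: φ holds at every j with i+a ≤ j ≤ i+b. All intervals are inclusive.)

none

Evaluate at each i in [0,5]:
  i=0: ✗ (fails at j=0)
  i=1: ✗ (fails at j=1)
  i=2: ✗ (fails at j=2)
  i=3: ✗ (fails at j=3)
  i=4: ✗ (fails at j=4)
  i=5: ✗ (fails at j=5)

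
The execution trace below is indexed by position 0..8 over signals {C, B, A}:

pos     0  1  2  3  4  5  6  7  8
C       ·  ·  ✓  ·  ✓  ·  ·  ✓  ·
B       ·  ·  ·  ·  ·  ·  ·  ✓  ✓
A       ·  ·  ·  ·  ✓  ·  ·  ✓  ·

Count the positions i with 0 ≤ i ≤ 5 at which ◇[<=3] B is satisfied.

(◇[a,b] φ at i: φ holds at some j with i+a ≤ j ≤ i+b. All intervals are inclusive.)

2

Evaluate at each i in [0,5]:
  i=0: ✗ (none in [0,3])
  i=1: ✗ (none in [1,4])
  i=2: ✗ (none in [2,5])
  i=3: ✗ (none in [3,6])
  i=4: ✓ (witness j=7)
  i=5: ✓ (witness j=7)
Positions where it holds: {4, 5} → 2.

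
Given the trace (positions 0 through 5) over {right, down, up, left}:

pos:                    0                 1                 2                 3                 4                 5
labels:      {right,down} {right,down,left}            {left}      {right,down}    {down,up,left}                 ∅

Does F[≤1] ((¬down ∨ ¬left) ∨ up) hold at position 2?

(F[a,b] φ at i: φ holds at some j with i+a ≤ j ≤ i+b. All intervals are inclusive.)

Holds

Check ((¬down ∨ ¬left) ∨ up) at each j in [2,3]:
  j=2: true
  j=3: true
Found at j=2 → formula holds.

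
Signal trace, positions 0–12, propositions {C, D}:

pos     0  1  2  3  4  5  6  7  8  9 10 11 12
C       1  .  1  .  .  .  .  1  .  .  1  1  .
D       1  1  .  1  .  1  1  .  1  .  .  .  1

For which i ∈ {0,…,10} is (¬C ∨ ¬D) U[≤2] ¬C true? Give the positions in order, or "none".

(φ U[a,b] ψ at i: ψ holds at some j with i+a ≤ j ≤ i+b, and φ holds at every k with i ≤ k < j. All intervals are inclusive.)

Evaluate at each i in [0,10]:
  i=0: ✗ (lhs fails at k=0 before rhs at j=1)
  i=1: ✓ (rhs at j=1)
  i=2: ✓ (rhs at j=3; lhs holds on [2,2])
  i=3: ✓ (rhs at j=3)
  i=4: ✓ (rhs at j=4)
  i=5: ✓ (rhs at j=5)
  i=6: ✓ (rhs at j=6)
  i=7: ✓ (rhs at j=8; lhs holds on [7,7])
  i=8: ✓ (rhs at j=8)
  i=9: ✓ (rhs at j=9)
  i=10: ✓ (rhs at j=12; lhs holds on [10,11])

1, 2, 3, 4, 5, 6, 7, 8, 9, 10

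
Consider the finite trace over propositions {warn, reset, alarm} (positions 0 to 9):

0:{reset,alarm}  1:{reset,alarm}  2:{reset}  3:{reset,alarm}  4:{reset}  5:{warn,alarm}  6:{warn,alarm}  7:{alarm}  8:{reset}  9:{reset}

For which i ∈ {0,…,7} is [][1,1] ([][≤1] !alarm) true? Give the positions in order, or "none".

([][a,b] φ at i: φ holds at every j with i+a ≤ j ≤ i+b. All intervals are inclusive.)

7

Evaluate at each i in [0,7]:
  i=0: ✗ (fails at j=1)
  i=1: ✗ (fails at j=2)
  i=2: ✗ (fails at j=3)
  i=3: ✗ (fails at j=4)
  i=4: ✗ (fails at j=5)
  i=5: ✗ (fails at j=6)
  i=6: ✗ (fails at j=7)
  i=7: ✓ (all of [8,8])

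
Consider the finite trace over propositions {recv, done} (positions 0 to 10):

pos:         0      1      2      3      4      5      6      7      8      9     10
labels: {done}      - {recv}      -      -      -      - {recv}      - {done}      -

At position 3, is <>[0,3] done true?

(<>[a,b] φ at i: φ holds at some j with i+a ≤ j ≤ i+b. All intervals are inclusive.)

Does not hold

Check done at each j in [3,6]:
  j=3: false
  j=4: false
  j=5: false
  j=6: false
No position in the window satisfies it → formula fails.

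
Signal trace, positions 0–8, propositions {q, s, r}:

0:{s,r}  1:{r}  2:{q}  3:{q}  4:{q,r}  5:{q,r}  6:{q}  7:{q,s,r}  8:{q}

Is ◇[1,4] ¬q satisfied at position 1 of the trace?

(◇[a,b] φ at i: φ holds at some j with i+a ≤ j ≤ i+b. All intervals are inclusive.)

No

Check ¬q at each j in [2,5]:
  j=2: false
  j=3: false
  j=4: false
  j=5: false
No position in the window satisfies it → formula fails.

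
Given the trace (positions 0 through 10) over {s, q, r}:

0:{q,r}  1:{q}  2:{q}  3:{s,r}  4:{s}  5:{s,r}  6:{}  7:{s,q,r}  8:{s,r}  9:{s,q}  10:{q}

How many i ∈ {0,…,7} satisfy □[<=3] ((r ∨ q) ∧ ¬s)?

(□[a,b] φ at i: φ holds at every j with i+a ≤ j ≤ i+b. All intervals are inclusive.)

Evaluate at each i in [0,7]:
  i=0: ✗ (fails at j=3)
  i=1: ✗ (fails at j=3)
  i=2: ✗ (fails at j=3)
  i=3: ✗ (fails at j=3)
  i=4: ✗ (fails at j=4)
  i=5: ✗ (fails at j=5)
  i=6: ✗ (fails at j=6)
  i=7: ✗ (fails at j=7)
Positions where it holds: {} → 0.

0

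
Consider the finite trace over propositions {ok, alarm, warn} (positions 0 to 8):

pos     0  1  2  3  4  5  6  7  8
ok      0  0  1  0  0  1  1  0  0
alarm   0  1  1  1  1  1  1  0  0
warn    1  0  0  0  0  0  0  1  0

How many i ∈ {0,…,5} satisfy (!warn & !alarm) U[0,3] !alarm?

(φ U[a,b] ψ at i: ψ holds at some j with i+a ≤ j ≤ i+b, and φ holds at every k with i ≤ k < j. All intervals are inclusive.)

1

Evaluate at each i in [0,5]:
  i=0: ✓ (rhs at j=0)
  i=1: ✗ (no rhs in [1,4])
  i=2: ✗ (no rhs in [2,5])
  i=3: ✗ (no rhs in [3,6])
  i=4: ✗ (lhs fails at k=4 before rhs at j=7)
  i=5: ✗ (lhs fails at k=5 before rhs at j=7)
Positions where it holds: {0} → 1.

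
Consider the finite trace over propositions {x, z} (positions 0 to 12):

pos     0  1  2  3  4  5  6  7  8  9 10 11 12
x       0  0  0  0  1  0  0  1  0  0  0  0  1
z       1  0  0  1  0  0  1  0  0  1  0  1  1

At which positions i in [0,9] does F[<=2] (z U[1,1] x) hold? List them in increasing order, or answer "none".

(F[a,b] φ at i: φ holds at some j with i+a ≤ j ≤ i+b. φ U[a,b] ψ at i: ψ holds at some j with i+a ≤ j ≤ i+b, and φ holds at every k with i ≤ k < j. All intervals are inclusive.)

Evaluate at each i in [0,9]:
  i=0: ✗ (none in [0,2])
  i=1: ✓ (witness j=3)
  i=2: ✓ (witness j=3)
  i=3: ✓ (witness j=3)
  i=4: ✓ (witness j=6)
  i=5: ✓ (witness j=6)
  i=6: ✓ (witness j=6)
  i=7: ✗ (none in [7,9])
  i=8: ✗ (none in [8,10])
  i=9: ✓ (witness j=11)

1, 2, 3, 4, 5, 6, 9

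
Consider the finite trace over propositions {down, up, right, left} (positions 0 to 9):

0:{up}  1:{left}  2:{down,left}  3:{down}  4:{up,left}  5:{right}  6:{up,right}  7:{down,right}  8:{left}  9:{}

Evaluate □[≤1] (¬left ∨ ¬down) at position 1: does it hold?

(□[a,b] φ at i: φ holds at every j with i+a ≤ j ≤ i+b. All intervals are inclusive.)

Check (¬left ∨ ¬down) at every j in [1,2]:
  j=1: true
  j=2: false
Fails at j=2 → formula fails.

No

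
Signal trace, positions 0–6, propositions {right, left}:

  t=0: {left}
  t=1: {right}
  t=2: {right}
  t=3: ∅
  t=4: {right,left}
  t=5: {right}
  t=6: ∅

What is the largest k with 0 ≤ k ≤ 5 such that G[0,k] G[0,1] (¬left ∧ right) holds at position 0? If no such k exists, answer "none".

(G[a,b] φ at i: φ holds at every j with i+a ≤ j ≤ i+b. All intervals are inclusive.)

none

G[0,1] (¬left ∧ right) must hold from j=0 onward; find where it first fails.
  j=0: fails → no k works.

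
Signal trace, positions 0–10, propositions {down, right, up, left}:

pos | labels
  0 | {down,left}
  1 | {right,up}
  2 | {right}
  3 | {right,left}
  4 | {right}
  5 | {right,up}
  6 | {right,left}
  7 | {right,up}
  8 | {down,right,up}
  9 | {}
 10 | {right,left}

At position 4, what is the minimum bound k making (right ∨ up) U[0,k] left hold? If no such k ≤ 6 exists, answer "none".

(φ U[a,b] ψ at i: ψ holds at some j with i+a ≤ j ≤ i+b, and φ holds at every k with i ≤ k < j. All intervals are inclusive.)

2

Need earliest j ≥ 4 with left, and (right ∨ up) at every k in [4,j-1].
  j=4: rhs fails.
  j=5: rhs fails.
  j=6: rhs holds; lhs holds on [4,5]. k = 2.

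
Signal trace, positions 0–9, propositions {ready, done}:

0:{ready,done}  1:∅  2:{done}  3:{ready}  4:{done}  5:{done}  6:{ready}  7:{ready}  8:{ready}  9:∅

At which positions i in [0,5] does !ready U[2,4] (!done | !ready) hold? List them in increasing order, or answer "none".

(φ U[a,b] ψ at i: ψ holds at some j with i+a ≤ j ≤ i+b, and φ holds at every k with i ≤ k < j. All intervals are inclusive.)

Evaluate at each i in [0,5]:
  i=0: ✗ (lhs fails at k=0 before rhs at j=2)
  i=1: ✓ (rhs at j=3; lhs holds on [1,2])
  i=2: ✗ (lhs fails at k=3 before rhs at j=4)
  i=3: ✗ (lhs fails at k=3 before rhs at j=5)
  i=4: ✓ (rhs at j=6; lhs holds on [4,5])
  i=5: ✗ (lhs fails at k=6 before rhs at j=7)

1, 4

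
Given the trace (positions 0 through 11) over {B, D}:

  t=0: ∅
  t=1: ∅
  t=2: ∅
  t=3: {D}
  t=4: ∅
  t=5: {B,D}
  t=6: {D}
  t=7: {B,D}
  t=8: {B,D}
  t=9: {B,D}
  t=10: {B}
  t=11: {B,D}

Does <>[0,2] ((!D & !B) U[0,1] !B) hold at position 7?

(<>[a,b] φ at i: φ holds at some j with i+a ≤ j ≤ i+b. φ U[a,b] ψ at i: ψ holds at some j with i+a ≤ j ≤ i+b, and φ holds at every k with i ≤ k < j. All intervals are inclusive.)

Check ((!D & !B) U[0,1] !B) at each j in [7,9]:
  j=7: fails
  j=8: fails
  j=9: fails
No position in the window satisfies it → formula fails.

Does not hold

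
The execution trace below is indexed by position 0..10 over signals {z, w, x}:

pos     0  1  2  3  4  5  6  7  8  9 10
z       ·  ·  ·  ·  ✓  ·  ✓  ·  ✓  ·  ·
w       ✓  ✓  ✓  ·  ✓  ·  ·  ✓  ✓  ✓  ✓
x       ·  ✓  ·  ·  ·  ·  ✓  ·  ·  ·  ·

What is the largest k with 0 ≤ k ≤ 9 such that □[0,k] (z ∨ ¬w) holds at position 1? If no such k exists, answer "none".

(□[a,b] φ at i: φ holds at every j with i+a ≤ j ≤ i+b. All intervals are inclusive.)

none

(z ∨ ¬w) must hold from j=1 onward; find where it first fails.
  j=1: fails → no k works.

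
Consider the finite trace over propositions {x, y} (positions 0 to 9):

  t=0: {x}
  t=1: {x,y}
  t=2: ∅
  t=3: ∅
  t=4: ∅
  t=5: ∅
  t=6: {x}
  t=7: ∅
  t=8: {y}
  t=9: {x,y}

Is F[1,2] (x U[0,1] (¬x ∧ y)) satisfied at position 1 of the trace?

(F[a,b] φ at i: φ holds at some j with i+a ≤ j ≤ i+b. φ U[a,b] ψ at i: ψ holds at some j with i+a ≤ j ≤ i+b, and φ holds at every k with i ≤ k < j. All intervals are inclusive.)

Does not hold

Check (x U[0,1] (¬x ∧ y)) at each j in [2,3]:
  j=2: fails
  j=3: fails
No position in the window satisfies it → formula fails.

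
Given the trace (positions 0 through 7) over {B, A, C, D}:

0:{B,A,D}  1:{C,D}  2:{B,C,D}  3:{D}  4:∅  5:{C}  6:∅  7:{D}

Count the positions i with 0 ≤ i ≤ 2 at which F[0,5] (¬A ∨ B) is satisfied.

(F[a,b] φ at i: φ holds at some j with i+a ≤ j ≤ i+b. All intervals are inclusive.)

Evaluate at each i in [0,2]:
  i=0: ✓ (witness j=0)
  i=1: ✓ (witness j=1)
  i=2: ✓ (witness j=2)
Positions where it holds: {0, 1, 2} → 3.

3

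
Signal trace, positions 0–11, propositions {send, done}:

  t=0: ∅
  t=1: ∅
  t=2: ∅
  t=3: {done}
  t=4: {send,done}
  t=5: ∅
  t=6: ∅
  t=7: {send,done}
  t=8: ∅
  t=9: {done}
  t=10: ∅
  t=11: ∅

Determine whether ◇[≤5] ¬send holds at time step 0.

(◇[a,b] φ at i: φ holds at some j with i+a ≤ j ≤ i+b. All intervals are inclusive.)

Check ¬send at each j in [0,5]:
  j=0: true
  j=1: true
  j=2: true
  j=3: true
  j=4: false
  j=5: true
Found at j=0 → formula holds.

True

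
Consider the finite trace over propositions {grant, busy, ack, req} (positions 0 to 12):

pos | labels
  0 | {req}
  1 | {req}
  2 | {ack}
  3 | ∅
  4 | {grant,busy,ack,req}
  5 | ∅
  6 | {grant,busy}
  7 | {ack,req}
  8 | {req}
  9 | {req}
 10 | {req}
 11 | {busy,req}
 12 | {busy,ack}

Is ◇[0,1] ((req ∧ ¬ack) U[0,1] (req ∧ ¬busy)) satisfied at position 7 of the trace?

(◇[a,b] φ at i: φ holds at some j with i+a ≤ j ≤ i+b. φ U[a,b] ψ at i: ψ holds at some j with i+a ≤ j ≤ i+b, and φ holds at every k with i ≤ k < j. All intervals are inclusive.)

True

Check ((req ∧ ¬ack) U[0,1] (req ∧ ¬busy)) at each j in [7,8]:
  j=7: holds
  j=8: holds
Found at j=7 → formula holds.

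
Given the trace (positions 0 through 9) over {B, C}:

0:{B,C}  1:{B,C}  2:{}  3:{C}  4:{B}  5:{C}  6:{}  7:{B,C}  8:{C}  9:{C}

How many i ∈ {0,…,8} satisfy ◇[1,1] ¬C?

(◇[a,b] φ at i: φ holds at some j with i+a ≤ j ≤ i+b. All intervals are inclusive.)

Evaluate at each i in [0,8]:
  i=0: ✗ (none in [1,1])
  i=1: ✓ (witness j=2)
  i=2: ✗ (none in [3,3])
  i=3: ✓ (witness j=4)
  i=4: ✗ (none in [5,5])
  i=5: ✓ (witness j=6)
  i=6: ✗ (none in [7,7])
  i=7: ✗ (none in [8,8])
  i=8: ✗ (none in [9,9])
Positions where it holds: {1, 3, 5} → 3.

3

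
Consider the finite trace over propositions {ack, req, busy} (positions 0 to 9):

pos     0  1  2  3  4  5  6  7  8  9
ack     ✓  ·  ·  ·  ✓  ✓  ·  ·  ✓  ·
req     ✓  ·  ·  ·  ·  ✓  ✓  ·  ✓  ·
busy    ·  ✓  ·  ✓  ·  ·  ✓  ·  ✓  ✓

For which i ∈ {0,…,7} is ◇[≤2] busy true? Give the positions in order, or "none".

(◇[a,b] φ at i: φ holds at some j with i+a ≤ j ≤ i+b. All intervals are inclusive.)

0, 1, 2, 3, 4, 5, 6, 7

Evaluate at each i in [0,7]:
  i=0: ✓ (witness j=1)
  i=1: ✓ (witness j=1)
  i=2: ✓ (witness j=3)
  i=3: ✓ (witness j=3)
  i=4: ✓ (witness j=6)
  i=5: ✓ (witness j=6)
  i=6: ✓ (witness j=6)
  i=7: ✓ (witness j=8)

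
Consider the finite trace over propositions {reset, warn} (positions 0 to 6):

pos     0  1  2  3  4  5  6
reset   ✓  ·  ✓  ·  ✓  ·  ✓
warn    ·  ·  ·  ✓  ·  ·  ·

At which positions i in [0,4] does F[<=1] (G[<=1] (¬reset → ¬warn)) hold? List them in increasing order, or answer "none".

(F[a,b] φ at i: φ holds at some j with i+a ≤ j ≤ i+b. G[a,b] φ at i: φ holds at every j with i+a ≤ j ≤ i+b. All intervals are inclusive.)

0, 1, 3, 4

Evaluate at each i in [0,4]:
  i=0: ✓ (witness j=0)
  i=1: ✓ (witness j=1)
  i=2: ✗ (none in [2,3])
  i=3: ✓ (witness j=4)
  i=4: ✓ (witness j=4)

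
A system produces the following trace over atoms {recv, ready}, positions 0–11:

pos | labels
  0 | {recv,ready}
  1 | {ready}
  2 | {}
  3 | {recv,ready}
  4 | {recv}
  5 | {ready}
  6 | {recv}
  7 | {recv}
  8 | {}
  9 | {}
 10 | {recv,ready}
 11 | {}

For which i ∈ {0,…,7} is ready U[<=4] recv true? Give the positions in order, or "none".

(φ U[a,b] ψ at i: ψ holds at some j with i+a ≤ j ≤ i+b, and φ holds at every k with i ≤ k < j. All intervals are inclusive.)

0, 3, 4, 5, 6, 7

Evaluate at each i in [0,7]:
  i=0: ✓ (rhs at j=0)
  i=1: ✗ (lhs fails at k=2 before rhs at j=3)
  i=2: ✗ (lhs fails at k=2 before rhs at j=3)
  i=3: ✓ (rhs at j=3)
  i=4: ✓ (rhs at j=4)
  i=5: ✓ (rhs at j=6; lhs holds on [5,5])
  i=6: ✓ (rhs at j=6)
  i=7: ✓ (rhs at j=7)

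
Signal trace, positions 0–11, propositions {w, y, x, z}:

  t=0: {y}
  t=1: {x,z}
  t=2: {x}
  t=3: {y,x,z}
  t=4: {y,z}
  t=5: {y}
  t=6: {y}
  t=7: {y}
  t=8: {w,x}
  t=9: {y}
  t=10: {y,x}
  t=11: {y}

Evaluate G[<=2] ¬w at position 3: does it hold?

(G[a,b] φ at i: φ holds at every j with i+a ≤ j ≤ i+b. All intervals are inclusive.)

Check ¬w at every j in [3,5]:
  j=3: true
  j=4: true
  j=5: true
All positions satisfy it → formula holds.

Yes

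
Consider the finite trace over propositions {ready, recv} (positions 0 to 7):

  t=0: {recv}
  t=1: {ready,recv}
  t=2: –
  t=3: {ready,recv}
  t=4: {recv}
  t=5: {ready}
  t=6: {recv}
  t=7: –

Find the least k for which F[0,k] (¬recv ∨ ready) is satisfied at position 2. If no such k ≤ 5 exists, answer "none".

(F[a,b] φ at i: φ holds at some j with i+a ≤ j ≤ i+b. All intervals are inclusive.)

Scan j = 2,3,… for (¬recv ∨ ready):
  j=2: holds
First hit at j=2, so smallest k = 2-2 = 0.

0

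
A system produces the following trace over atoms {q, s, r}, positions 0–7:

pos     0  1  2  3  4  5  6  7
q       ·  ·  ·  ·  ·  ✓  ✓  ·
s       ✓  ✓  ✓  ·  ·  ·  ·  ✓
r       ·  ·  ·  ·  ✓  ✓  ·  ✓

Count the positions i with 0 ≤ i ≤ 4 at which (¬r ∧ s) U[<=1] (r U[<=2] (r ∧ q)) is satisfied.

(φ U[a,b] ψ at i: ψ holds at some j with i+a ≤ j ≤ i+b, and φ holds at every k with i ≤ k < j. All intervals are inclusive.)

Evaluate at each i in [0,4]:
  i=0: ✗ (no rhs in [0,1])
  i=1: ✗ (no rhs in [1,2])
  i=2: ✗ (no rhs in [2,3])
  i=3: ✗ (lhs fails at k=3 before rhs at j=4)
  i=4: ✓ (rhs at j=4)
Positions where it holds: {4} → 1.

1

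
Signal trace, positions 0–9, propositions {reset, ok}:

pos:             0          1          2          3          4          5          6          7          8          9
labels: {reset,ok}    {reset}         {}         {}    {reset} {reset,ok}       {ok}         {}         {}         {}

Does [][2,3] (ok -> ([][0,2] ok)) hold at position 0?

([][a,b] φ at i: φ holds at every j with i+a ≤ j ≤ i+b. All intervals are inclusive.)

Yes

Check (ok -> ([][0,2] ok)) at every j in [2,3]:
  j=2: antecedent false → ✓
  j=3: antecedent false → ✓
All positions satisfy it → formula holds.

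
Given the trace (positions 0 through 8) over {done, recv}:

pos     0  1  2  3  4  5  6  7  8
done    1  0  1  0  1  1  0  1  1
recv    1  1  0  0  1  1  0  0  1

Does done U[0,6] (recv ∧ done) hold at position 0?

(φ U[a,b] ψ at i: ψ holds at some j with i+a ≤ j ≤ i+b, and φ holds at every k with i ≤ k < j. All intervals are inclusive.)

Need some j in [0,6] with (recv ∧ done), and done at every k in [0,j-1].
  j=0: (recv ∧ done) holds; no prefix to check → satisfied.

Yes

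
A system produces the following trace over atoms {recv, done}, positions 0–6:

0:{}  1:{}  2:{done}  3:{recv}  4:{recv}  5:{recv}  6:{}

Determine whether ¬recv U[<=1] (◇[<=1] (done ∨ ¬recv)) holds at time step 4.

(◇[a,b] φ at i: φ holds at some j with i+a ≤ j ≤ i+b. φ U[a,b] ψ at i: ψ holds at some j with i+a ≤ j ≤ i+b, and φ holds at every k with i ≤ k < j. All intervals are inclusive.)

Need some j in [4,5] with ◇[<=1] (done ∨ ¬recv), and ¬recv at every k in [4,j-1].
  j=4: ◇[<=1] (done ∨ ¬recv) — fails (none in [4,5]).
  j=5: ◇[<=1] (done ∨ ¬recv) holds, but ¬recv fails at k=4 → not this j.
No j in the window works → until fails.

False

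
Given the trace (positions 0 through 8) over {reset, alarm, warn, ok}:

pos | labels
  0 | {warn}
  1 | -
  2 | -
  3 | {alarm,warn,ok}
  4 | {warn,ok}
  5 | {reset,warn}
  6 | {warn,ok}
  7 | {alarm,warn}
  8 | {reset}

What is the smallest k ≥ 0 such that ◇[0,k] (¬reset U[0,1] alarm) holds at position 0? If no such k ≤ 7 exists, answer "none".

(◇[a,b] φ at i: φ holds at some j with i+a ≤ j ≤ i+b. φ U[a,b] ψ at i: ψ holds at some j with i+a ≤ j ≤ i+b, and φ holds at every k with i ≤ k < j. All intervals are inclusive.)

Scan j = 0,1,… for (¬reset U[0,1] alarm):
  j=0: fails
  j=1: fails
  j=2: holds
First hit at j=2, so smallest k = 2-0 = 2.

2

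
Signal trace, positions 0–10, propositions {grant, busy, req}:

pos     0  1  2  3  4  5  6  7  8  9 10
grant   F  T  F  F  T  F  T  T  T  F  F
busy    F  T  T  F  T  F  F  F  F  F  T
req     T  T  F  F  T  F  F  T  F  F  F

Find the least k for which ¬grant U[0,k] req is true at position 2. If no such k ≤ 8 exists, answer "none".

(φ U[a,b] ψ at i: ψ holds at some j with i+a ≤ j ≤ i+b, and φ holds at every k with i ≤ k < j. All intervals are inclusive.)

Need earliest j ≥ 2 with req, and ¬grant at every k in [2,j-1].
  j=2: rhs fails.
  j=3: rhs fails.
  j=4: rhs holds; lhs holds on [2,3]. k = 2.

2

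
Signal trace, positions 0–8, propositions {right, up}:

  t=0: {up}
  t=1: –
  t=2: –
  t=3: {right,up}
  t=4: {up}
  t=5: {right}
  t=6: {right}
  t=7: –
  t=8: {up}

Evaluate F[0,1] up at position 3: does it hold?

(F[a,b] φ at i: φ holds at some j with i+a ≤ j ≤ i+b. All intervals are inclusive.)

Holds

Check up at each j in [3,4]:
  j=3: true
  j=4: true
Found at j=3 → formula holds.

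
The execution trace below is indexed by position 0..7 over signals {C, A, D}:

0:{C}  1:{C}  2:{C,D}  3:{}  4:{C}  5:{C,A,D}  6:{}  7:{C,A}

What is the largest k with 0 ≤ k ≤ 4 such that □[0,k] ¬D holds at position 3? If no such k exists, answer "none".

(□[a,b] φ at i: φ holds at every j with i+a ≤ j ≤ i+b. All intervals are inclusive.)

1

¬D must hold from j=3 onward; find where it first fails.
  j=3: holds
  j=4: holds
  j=5: fails
Holds on [3,4], so largest k = 1.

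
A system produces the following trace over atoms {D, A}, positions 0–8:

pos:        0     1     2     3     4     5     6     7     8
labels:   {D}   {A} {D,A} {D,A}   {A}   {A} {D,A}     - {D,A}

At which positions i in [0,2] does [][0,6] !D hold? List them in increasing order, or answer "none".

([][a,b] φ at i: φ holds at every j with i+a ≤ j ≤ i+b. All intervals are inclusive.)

none

Evaluate at each i in [0,2]:
  i=0: ✗ (fails at j=0)
  i=1: ✗ (fails at j=2)
  i=2: ✗ (fails at j=2)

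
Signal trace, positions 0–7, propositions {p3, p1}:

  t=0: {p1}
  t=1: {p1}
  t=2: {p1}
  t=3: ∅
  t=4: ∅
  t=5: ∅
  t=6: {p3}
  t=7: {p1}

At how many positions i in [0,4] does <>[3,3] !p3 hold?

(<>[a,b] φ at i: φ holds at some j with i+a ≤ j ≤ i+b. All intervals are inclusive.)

4

Evaluate at each i in [0,4]:
  i=0: ✓ (witness j=3)
  i=1: ✓ (witness j=4)
  i=2: ✓ (witness j=5)
  i=3: ✗ (none in [6,6])
  i=4: ✓ (witness j=7)
Positions where it holds: {0, 1, 2, 4} → 4.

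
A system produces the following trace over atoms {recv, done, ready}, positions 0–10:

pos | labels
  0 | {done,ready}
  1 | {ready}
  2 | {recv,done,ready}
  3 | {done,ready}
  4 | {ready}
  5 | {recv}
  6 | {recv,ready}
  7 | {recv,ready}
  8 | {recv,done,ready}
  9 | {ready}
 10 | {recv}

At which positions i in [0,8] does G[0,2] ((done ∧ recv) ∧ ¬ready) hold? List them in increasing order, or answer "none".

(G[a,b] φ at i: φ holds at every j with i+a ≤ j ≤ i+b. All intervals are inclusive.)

Evaluate at each i in [0,8]:
  i=0: ✗ (fails at j=0)
  i=1: ✗ (fails at j=1)
  i=2: ✗ (fails at j=2)
  i=3: ✗ (fails at j=3)
  i=4: ✗ (fails at j=4)
  i=5: ✗ (fails at j=5)
  i=6: ✗ (fails at j=6)
  i=7: ✗ (fails at j=7)
  i=8: ✗ (fails at j=8)

none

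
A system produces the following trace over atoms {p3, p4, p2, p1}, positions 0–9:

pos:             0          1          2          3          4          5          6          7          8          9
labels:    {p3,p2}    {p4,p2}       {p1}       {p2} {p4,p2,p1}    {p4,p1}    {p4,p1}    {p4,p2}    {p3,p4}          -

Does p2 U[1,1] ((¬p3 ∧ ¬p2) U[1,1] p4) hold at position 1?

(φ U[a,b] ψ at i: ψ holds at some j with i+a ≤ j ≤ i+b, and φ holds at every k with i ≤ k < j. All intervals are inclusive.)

Need some j in [2,2] with ((¬p3 ∧ ¬p2) U[1,1] p4), and p2 at every k in [1,j-1].
  j=2: ((¬p3 ∧ ¬p2) U[1,1] p4) — fails.
No j in the window works → until fails.

No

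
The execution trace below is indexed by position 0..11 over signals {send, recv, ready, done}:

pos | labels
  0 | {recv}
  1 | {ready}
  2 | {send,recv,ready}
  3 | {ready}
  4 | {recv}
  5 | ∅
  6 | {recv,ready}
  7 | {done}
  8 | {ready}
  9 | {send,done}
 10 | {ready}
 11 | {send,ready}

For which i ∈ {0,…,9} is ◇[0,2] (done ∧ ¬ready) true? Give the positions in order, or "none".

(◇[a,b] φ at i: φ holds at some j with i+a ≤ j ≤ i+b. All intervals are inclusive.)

Evaluate at each i in [0,9]:
  i=0: ✗ (none in [0,2])
  i=1: ✗ (none in [1,3])
  i=2: ✗ (none in [2,4])
  i=3: ✗ (none in [3,5])
  i=4: ✗ (none in [4,6])
  i=5: ✓ (witness j=7)
  i=6: ✓ (witness j=7)
  i=7: ✓ (witness j=7)
  i=8: ✓ (witness j=9)
  i=9: ✓ (witness j=9)

5, 6, 7, 8, 9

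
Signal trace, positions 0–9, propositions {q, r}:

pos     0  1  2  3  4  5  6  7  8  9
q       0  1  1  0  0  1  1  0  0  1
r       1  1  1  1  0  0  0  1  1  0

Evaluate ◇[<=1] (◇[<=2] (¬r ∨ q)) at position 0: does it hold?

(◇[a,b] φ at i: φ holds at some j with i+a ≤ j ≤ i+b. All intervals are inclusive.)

Holds

Check ◇[<=2] (¬r ∨ q) at each j in [0,1]:
  j=0: holds (witness at 1)
  j=1: holds (witness at 1)
Found at j=0 → formula holds.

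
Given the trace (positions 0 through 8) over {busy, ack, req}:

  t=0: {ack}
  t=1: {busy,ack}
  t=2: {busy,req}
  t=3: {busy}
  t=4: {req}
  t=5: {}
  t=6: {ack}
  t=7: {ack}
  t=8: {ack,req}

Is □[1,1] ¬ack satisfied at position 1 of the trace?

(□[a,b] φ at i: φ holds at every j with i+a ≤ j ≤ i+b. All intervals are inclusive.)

Check ¬ack at every j in [2,2]:
  j=2: true
All positions satisfy it → formula holds.

True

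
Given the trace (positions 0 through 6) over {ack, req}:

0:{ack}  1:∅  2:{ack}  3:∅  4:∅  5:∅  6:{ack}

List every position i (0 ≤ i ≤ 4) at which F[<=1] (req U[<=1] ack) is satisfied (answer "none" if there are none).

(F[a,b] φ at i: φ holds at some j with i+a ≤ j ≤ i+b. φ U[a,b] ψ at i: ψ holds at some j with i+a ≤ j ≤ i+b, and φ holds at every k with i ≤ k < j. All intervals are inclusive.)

0, 1, 2

Evaluate at each i in [0,4]:
  i=0: ✓ (witness j=0)
  i=1: ✓ (witness j=2)
  i=2: ✓ (witness j=2)
  i=3: ✗ (none in [3,4])
  i=4: ✗ (none in [4,5])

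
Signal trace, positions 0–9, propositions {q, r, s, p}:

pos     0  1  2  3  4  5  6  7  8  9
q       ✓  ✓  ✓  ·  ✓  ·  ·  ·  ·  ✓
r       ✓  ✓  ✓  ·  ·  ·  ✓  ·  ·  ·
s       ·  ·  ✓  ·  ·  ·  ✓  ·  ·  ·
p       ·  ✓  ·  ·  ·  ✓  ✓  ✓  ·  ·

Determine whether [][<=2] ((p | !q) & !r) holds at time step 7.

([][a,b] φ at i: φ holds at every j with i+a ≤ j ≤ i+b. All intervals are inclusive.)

Check ((p | !q) & !r) at every j in [7,9]:
  j=7: true
  j=8: true
  j=9: false
Fails at j=9 → formula fails.

False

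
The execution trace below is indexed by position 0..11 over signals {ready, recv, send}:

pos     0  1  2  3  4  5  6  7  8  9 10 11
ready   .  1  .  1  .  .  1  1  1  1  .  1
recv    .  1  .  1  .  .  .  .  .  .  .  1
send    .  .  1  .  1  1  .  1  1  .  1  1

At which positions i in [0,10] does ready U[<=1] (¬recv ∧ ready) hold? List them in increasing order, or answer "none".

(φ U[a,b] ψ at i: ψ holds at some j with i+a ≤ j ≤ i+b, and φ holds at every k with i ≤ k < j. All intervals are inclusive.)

6, 7, 8, 9

Evaluate at each i in [0,10]:
  i=0: ✗ (no rhs in [0,1])
  i=1: ✗ (no rhs in [1,2])
  i=2: ✗ (no rhs in [2,3])
  i=3: ✗ (no rhs in [3,4])
  i=4: ✗ (no rhs in [4,5])
  i=5: ✗ (lhs fails at k=5 before rhs at j=6)
  i=6: ✓ (rhs at j=6)
  i=7: ✓ (rhs at j=7)
  i=8: ✓ (rhs at j=8)
  i=9: ✓ (rhs at j=9)
  i=10: ✗ (no rhs in [10,11])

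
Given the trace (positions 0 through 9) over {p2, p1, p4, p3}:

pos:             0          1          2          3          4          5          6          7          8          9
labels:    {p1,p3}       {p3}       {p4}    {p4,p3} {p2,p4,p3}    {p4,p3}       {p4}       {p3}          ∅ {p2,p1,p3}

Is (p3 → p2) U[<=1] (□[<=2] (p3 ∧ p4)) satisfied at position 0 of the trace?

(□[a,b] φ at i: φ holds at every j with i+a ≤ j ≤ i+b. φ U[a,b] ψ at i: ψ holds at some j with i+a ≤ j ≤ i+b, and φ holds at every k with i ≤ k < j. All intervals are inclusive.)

Need some j in [0,1] with □[<=2] (p3 ∧ p4), and (p3 → p2) at every k in [0,j-1].
  j=0: □[<=2] (p3 ∧ p4) — fails at 0.
  j=1: □[<=2] (p3 ∧ p4) — fails at 1.
No j in the window works → until fails.

Does not hold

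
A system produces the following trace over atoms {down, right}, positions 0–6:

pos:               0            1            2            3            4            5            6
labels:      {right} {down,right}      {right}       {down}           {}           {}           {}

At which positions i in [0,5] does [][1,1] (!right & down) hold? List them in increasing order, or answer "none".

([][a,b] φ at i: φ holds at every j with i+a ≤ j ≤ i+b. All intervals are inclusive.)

2

Evaluate at each i in [0,5]:
  i=0: ✗ (fails at j=1)
  i=1: ✗ (fails at j=2)
  i=2: ✓ (all of [3,3])
  i=3: ✗ (fails at j=4)
  i=4: ✗ (fails at j=5)
  i=5: ✗ (fails at j=6)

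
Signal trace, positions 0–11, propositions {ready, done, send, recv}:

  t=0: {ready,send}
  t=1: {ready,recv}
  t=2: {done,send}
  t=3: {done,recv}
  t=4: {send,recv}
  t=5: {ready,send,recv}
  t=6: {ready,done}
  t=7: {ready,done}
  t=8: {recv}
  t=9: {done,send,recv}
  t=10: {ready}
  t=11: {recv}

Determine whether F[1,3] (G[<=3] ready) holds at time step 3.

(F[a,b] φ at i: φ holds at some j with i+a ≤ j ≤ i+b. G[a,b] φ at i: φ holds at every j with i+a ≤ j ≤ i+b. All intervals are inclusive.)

Check G[<=3] ready at each j in [4,6]:
  j=4: fails at 4
  j=5: fails at 8
  j=6: fails at 8
No position in the window satisfies it → formula fails.

No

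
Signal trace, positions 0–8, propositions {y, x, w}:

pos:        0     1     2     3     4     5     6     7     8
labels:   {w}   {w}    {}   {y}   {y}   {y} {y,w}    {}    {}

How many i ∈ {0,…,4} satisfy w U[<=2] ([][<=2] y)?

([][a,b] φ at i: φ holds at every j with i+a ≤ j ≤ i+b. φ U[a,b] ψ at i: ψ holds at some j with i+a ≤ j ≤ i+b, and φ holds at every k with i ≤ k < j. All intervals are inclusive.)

2

Evaluate at each i in [0,4]:
  i=0: ✗ (no rhs in [0,2])
  i=1: ✗ (lhs fails at k=2 before rhs at j=3)
  i=2: ✗ (lhs fails at k=2 before rhs at j=3)
  i=3: ✓ (rhs at j=3)
  i=4: ✓ (rhs at j=4)
Positions where it holds: {3, 4} → 2.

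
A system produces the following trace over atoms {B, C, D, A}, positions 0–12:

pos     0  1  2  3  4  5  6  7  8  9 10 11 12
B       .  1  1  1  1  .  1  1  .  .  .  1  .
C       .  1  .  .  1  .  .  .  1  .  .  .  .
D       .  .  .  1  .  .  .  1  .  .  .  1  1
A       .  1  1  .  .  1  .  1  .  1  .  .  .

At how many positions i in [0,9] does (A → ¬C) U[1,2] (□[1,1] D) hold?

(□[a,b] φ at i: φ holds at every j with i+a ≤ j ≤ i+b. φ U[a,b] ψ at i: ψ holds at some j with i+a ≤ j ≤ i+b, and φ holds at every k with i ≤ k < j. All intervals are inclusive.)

4

Evaluate at each i in [0,9]:
  i=0: ✗ (lhs fails at k=1 before rhs at j=2)
  i=1: ✗ (lhs fails at k=1 before rhs at j=2)
  i=2: ✗ (no rhs in [3,4])
  i=3: ✗ (no rhs in [4,5])
  i=4: ✓ (rhs at j=6; lhs holds on [4,5])
  i=5: ✓ (rhs at j=6; lhs holds on [5,5])
  i=6: ✗ (no rhs in [7,8])
  i=7: ✗ (no rhs in [8,9])
  i=8: ✓ (rhs at j=10; lhs holds on [8,9])
  i=9: ✓ (rhs at j=10; lhs holds on [9,9])
Positions where it holds: {4, 5, 8, 9} → 4.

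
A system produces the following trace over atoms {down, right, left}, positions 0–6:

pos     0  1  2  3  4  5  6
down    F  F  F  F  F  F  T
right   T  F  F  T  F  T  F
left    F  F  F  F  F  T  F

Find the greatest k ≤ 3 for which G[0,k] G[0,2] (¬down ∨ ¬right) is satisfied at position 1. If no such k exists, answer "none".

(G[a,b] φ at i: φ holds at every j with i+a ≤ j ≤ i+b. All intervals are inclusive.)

G[0,2] (¬down ∨ ¬right) must hold from j=1 onward; find where it first fails.
  j=1: holds
  j=2: holds
  j=3: holds
  j=4: holds
Holds through j=4; largest k = 3.

3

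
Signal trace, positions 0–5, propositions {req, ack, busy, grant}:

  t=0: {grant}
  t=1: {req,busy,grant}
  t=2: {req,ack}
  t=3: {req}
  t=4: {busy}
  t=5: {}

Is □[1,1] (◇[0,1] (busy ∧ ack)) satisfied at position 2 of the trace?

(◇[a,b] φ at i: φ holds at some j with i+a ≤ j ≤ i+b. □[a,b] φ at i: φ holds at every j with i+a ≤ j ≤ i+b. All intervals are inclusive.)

No

Check ◇[0,1] (busy ∧ ack) at every j in [3,3]:
  j=3: fails (none in [3,4])
Fails at j=3 → formula fails.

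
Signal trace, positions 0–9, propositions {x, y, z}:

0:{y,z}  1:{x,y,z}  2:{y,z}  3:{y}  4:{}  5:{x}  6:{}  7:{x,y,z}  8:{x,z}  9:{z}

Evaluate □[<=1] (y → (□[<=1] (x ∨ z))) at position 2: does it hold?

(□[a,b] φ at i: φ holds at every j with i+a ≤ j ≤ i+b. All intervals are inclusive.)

No

Check (y → (□[<=1] (x ∨ z))) at every j in [2,3]:
  j=2: antecedent true; consequent fails at 3 → ✗
  j=3: antecedent true; consequent fails at 3 → ✗
Fails at j=2 → formula fails.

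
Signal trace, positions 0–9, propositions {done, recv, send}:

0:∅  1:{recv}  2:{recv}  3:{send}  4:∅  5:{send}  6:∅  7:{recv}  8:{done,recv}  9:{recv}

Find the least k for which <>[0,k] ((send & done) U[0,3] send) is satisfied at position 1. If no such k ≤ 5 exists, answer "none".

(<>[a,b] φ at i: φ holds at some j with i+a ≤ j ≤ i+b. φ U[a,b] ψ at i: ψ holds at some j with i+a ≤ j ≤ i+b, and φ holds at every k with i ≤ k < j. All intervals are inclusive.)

Scan j = 1,2,… for ((send & done) U[0,3] send):
  j=1: fails
  j=2: fails
  j=3: holds
First hit at j=3, so smallest k = 3-1 = 2.

2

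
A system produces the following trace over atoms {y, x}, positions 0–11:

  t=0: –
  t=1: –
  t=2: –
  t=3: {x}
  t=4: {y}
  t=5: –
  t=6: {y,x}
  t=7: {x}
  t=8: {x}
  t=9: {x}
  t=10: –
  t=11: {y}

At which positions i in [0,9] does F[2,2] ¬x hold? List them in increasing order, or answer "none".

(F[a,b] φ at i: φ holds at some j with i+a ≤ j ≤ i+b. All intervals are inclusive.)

0, 2, 3, 8, 9

Evaluate at each i in [0,9]:
  i=0: ✓ (witness j=2)
  i=1: ✗ (none in [3,3])
  i=2: ✓ (witness j=4)
  i=3: ✓ (witness j=5)
  i=4: ✗ (none in [6,6])
  i=5: ✗ (none in [7,7])
  i=6: ✗ (none in [8,8])
  i=7: ✗ (none in [9,9])
  i=8: ✓ (witness j=10)
  i=9: ✓ (witness j=11)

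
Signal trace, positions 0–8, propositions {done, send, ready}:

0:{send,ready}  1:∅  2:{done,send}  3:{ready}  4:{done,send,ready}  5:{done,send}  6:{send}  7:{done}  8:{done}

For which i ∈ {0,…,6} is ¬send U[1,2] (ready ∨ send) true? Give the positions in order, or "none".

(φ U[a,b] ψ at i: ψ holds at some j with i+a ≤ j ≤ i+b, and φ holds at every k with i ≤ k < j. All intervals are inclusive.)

Evaluate at each i in [0,6]:
  i=0: ✗ (lhs fails at k=0 before rhs at j=2)
  i=1: ✓ (rhs at j=2; lhs holds on [1,1])
  i=2: ✗ (lhs fails at k=2 before rhs at j=3)
  i=3: ✓ (rhs at j=4; lhs holds on [3,3])
  i=4: ✗ (lhs fails at k=4 before rhs at j=5)
  i=5: ✗ (lhs fails at k=5 before rhs at j=6)
  i=6: ✗ (no rhs in [7,8])

1, 3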